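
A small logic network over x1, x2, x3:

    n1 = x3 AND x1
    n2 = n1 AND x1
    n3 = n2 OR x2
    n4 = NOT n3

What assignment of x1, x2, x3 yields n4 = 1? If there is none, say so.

n4 = NOT n3 must be 1, so n3 = 0.
Check with x1=0 x2=0 x3=1:
n1 = x3 AND x1 = 1 AND 0 = 0
n2 = n1 AND x1 = 0 AND 0 = 0
n3 = n2 OR x2 = 0 OR 0 = 0
n4 = NOT n3 = NOT 0 = 1
So n4 = 1 as required.

x1=0 x2=0 x3=1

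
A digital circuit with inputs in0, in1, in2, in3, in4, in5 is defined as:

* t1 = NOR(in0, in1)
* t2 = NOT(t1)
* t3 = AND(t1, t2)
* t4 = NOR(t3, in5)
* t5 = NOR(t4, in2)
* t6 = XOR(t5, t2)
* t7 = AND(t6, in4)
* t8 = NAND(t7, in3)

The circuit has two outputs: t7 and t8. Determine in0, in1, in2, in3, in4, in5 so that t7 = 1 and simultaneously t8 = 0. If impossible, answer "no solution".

in0=0, in1=1, in2=0, in3=1, in4=1, in5=0

Check with in0=0, in1=1, in2=0, in3=1, in4=1, in5=0:
t1 = NOR(in0, in1) = NOR(0, 1) = 0
t2 = NOT(t1) = NOT 0 = 1
t3 = AND(t1, t2) = AND(0, 1) = 0
t4 = NOR(t3, in5) = NOR(0, 0) = 1
t5 = NOR(t4, in2) = NOR(1, 0) = 0
t6 = XOR(t5, t2) = XOR(0, 1) = 1
t7 = AND(t6, in4) = AND(1, 1) = 1
t8 = NAND(t7, in3) = NAND(1, 1) = 0
So t7 = 1 and t8 = 0.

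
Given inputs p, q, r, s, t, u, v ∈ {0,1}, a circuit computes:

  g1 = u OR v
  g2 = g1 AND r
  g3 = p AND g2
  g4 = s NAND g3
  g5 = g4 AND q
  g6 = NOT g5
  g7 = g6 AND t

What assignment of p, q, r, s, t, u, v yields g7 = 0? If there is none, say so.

p=0, q=0, r=0, s=1, t=0, u=1, v=1

g7 = g6 AND t must be 0, so at least one of g6, t is 0.
Check with p=0, q=0, r=0, s=1, t=0, u=1, v=1:
g1 = u OR v = 1 OR 1 = 1
g2 = g1 AND r = 1 AND 0 = 0
g3 = p AND g2 = 0 AND 0 = 0
g4 = s NAND g3 = 1 NAND 0 = 1
g5 = g4 AND q = 1 AND 0 = 0
g6 = NOT g5 = NOT 0 = 1
g7 = g6 AND t = 1 AND 0 = 0
So g7 = 0 as required.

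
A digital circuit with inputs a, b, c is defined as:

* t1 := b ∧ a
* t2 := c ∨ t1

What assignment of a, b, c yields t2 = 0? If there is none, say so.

a=1, b=0, c=0

Check with a=1, b=0, c=0:
t1 = b ∧ a = 0 ∧ 1 = 0
t2 = c ∨ t1 = 0 ∨ 0 = 0
So t2 = 0 as required.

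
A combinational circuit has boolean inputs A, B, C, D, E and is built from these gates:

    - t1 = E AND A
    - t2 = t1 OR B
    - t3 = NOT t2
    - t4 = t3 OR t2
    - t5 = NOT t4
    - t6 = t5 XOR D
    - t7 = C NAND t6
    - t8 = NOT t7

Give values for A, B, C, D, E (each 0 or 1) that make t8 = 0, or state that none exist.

Check with A=0, B=0, C=0, D=1, E=1:
t1 = E AND A = 1 AND 0 = 0
t2 = t1 OR B = 0 OR 0 = 0
t3 = NOT t2 = NOT 0 = 1
t4 = t3 OR t2 = 1 OR 0 = 1
t5 = NOT t4 = NOT 1 = 0
t6 = t5 XOR D = 0 XOR 1 = 1
t7 = C NAND t6 = 0 NAND 1 = 1
t8 = NOT t7 = NOT 1 = 0
So t8 = 0 as required.

A=0, B=0, C=0, D=1, E=1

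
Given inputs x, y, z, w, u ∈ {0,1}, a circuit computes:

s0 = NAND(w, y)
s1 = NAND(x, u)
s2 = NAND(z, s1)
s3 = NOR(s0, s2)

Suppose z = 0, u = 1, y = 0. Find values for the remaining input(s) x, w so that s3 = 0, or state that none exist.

x=0 w=0

s3 = NOR(s0, s2) must be 0, so at least one of s0, s2 is 1.
Check with z = 0, u = 1, y = 0 and x=0, w=0:
s0 = NAND(w, y) = NAND(0, 0) = 1
s1 = NAND(x, u) = NAND(0, 1) = 1
s2 = NAND(z, s1) = NAND(0, 1) = 1
s3 = NOR(s0, s2) = NOR(1, 1) = 0
So s3 = 0.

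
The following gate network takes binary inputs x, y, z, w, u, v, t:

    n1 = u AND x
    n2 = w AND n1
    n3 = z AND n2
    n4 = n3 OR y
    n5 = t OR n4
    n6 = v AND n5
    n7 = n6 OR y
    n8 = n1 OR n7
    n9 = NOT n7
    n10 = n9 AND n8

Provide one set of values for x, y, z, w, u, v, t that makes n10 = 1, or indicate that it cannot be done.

n10 = n9 AND n8 must be 1, so both n9 = 1 and n8 = 1.
Check with x=1, y=0, z=0, w=1, u=1, v=0, t=1:
n1 = u AND x = 1 AND 1 = 1
n2 = w AND n1 = 1 AND 1 = 1
n3 = z AND n2 = 0 AND 1 = 0
n4 = n3 OR y = 0 OR 0 = 0
n5 = t OR n4 = 1 OR 0 = 1
n6 = v AND n5 = 0 AND 1 = 0
n7 = n6 OR y = 0 OR 0 = 0
n8 = n1 OR n7 = 1 OR 0 = 1
n9 = NOT n7 = NOT 0 = 1
n10 = n9 AND n8 = 1 AND 1 = 1
So n10 = 1 as required.

x=1, y=0, z=0, w=1, u=1, v=0, t=1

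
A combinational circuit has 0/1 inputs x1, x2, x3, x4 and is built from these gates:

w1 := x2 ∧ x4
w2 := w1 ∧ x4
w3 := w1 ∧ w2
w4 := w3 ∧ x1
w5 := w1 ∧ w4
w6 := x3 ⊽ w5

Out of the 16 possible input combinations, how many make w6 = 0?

9

w6 = x3 ⊽ w5 must be 0, so at least one of x3, w5 is 1.
Enumerating the 16 input combinations, 9 give w6 = 0 and 7 give w6 = 1.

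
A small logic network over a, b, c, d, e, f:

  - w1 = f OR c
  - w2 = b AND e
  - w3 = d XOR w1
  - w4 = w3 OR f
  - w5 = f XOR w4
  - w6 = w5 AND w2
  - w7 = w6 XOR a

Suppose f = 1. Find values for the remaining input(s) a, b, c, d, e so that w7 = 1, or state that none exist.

a=1, b=0, c=1, d=1, e=0

w7 = w6 XOR a must be 1, so w6 and a differ.
Check with f = 1 and a=1, b=0, c=1, d=1, e=0:
w1 = f OR c = 1 OR 1 = 1
w2 = b AND e = 0 AND 0 = 0
w3 = d XOR w1 = 1 XOR 1 = 0
w4 = w3 OR f = 0 OR 1 = 1
w5 = f XOR w4 = 1 XOR 1 = 0
w6 = w5 AND w2 = 0 AND 0 = 0
w7 = w6 XOR a = 0 XOR 1 = 1
So w7 = 1.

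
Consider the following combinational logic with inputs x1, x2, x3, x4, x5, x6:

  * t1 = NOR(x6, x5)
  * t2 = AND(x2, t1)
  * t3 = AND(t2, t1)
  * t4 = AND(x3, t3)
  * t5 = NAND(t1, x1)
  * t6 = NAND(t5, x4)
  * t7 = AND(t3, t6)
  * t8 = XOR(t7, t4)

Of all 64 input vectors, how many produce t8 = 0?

t8 = XOR(t7, t4) must be 0, so t7 and t4 are equal.
Enumerating the 64 input combinations, 60 give t8 = 0 and 4 give t8 = 1.

60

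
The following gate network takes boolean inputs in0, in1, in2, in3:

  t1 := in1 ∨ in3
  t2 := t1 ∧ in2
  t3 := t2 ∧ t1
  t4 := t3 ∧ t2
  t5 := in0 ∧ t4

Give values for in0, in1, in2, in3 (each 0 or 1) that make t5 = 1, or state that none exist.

in0=1 in1=1 in2=1 in3=0

t5 = in0 ∧ t4 must be 1, so both in0 = 1 and t4 = 1.
Check with in0=1 in1=1 in2=1 in3=0:
t1 = in1 ∨ in3 = 1 ∨ 0 = 1
t2 = t1 ∧ in2 = 1 ∧ 1 = 1
t3 = t2 ∧ t1 = 1 ∧ 1 = 1
t4 = t3 ∧ t2 = 1 ∧ 1 = 1
t5 = in0 ∧ t4 = 1 ∧ 1 = 1
So t5 = 1 as required.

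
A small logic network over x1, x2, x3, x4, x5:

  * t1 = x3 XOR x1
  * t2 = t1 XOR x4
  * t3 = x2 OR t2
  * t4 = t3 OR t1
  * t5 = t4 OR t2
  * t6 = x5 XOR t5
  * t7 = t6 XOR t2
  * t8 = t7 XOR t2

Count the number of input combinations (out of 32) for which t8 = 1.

t8 = t7 XOR t2 must be 1, so t7 and t2 differ.
Enumerating the 32 input combinations, 16 give t8 = 1 and 16 give t8 = 0.

16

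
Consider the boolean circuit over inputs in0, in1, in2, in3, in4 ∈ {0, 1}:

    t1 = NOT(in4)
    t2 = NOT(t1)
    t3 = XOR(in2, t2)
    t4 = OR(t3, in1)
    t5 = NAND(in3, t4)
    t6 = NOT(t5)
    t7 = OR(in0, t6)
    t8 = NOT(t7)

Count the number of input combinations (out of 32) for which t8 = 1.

10

t8 = NOT(t7) must be 1, so t7 = 0.
Enumerating the 32 input combinations, 10 give t8 = 1 and 22 give t8 = 0.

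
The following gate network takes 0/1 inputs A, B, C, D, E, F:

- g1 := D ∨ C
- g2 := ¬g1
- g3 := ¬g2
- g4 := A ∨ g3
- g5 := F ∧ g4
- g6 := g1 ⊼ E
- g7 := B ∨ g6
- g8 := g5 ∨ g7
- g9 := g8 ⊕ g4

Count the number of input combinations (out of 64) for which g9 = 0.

g9 = g8 ⊕ g4 must be 0, so g8 and g4 are equal.
Enumerating the 64 input combinations, 50 give g9 = 0 and 14 give g9 = 1.

50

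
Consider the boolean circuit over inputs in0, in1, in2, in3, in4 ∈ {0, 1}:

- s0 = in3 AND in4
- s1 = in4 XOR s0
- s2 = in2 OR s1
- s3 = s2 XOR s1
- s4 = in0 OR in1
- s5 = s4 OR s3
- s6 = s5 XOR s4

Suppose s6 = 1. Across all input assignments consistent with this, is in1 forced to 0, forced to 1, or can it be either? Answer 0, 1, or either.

s6 = s5 XOR s4 must be 1, so s5 and s4 differ.
Every assignment with s6 = 1 has in1 = 0; there are 3 such assignment(s).
  in0=0, in1=0, in2=1, in3=0, in4=0
  in0=0, in1=0, in2=1, in3=1, in4=0
  in0=0, in1=0, in2=1, in3=1, in4=1

0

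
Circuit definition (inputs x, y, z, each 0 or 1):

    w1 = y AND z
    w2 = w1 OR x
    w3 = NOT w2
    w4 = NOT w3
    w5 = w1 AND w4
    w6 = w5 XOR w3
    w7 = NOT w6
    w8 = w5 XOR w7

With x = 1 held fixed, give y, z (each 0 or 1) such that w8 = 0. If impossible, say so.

no solution exists

With x = 1 fixed, none of the 4 settings of y, z give w8 = 0.
For example, with y=0, z=0:
w1 = y AND z = 0 AND 0 = 0
w2 = w1 OR x = 0 OR 1 = 1
w3 = NOT w2 = NOT 1 = 0
w4 = NOT w3 = NOT 0 = 1
w5 = w1 AND w4 = 0 AND 1 = 0
w6 = w5 XOR w3 = 0 XOR 0 = 0
w7 = NOT w6 = NOT 0 = 1
w8 = w5 XOR w7 = 0 XOR 1 = 1
giving w8 = 1 ≠ 0.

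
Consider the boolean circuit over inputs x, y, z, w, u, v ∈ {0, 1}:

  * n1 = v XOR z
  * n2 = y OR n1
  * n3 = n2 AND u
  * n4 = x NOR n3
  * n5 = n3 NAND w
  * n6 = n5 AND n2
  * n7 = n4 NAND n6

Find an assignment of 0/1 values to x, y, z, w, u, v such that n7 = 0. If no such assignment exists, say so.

x=0 y=1 z=0 w=0 u=0 v=0

Check with x=0 y=1 z=0 w=0 u=0 v=0:
n1 = v XOR z = 0 XOR 0 = 0
n2 = y OR n1 = 1 OR 0 = 1
n3 = n2 AND u = 1 AND 0 = 0
n4 = x NOR n3 = 0 NOR 0 = 1
n5 = n3 NAND w = 0 NAND 0 = 1
n6 = n5 AND n2 = 1 AND 1 = 1
n7 = n4 NAND n6 = 1 NAND 1 = 0
So n7 = 0 as required.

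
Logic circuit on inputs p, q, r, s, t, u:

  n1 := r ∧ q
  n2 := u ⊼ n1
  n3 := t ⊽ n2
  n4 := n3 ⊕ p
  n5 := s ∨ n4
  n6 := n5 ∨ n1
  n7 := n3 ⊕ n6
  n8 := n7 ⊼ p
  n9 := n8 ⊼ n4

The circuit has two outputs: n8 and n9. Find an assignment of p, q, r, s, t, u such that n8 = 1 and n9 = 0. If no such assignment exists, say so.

p=0, q=1, r=1, s=1, t=0, u=1

Check with p=0, q=1, r=1, s=1, t=0, u=1:
n1 = r ∧ q = 1 ∧ 1 = 1
n2 = u ⊼ n1 = 1 ⊼ 1 = 0
n3 = t ⊽ n2 = 0 ⊽ 0 = 1
n4 = n3 ⊕ p = 1 ⊕ 0 = 1
n5 = s ∨ n4 = 1 ∨ 1 = 1
n6 = n5 ∨ n1 = 1 ∨ 1 = 1
n7 = n3 ⊕ n6 = 1 ⊕ 1 = 0
n8 = n7 ⊼ p = 0 ⊼ 0 = 1
n9 = n8 ⊼ n4 = 1 ⊼ 1 = 0
So n8 = 1 and n9 = 0.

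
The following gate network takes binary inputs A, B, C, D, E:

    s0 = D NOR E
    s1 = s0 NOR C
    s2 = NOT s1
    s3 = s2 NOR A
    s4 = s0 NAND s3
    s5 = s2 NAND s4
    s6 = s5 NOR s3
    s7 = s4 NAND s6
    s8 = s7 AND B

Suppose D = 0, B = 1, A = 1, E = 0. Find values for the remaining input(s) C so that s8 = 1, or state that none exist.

With D = 0, B = 1, A = 1, E = 0 fixed, none of the 2 settings of C give s8 = 1.
For example, with C=0:
s0 = D NOR E = 0 NOR 0 = 1
s1 = s0 NOR C = 1 NOR 0 = 0
s2 = NOT s1 = NOT 0 = 1
s3 = s2 NOR A = 1 NOR 1 = 0
s4 = s0 NAND s3 = 1 NAND 0 = 1
s5 = s2 NAND s4 = 1 NAND 1 = 0
s6 = s5 NOR s3 = 0 NOR 0 = 1
s7 = s4 NAND s6 = 1 NAND 1 = 0
s8 = s7 AND B = 0 AND 1 = 0
giving s8 = 0 ≠ 1.

no solution exists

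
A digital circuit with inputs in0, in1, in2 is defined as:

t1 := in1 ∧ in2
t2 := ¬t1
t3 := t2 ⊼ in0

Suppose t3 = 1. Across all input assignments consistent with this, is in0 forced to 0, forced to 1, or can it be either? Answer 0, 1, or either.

Both values of in0 occur among assignments with t3 = 1:
  in0=0: in0=0, in1=0, in2=0
  in0=1: in0=1, in1=1, in2=1

either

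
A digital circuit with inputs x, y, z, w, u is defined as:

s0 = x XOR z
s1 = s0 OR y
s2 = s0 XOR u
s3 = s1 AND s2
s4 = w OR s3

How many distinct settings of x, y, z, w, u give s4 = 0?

10

s4 = w OR s3 must be 0, so both w = 0 and s3 = 0.
s3 = s1 AND s2 must be 0, so at least one of s1, s2 is 0.
Enumerating the 32 input combinations, 10 give s4 = 0 and 22 give s4 = 1.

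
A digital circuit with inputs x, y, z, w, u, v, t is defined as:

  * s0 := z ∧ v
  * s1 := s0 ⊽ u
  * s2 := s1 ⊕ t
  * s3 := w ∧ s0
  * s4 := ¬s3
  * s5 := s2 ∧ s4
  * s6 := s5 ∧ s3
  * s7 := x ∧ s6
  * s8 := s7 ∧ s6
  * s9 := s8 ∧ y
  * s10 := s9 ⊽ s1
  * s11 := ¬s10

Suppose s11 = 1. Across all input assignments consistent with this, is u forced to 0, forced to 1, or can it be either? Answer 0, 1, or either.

0

s11 = ¬s10 must be 1, so s10 = 0.
s10 = s9 ⊽ s1 must be 0, so at least one of s9, s1 is 1.
Every assignment with s11 = 1 has u = 0; there are 48 such assignment(s).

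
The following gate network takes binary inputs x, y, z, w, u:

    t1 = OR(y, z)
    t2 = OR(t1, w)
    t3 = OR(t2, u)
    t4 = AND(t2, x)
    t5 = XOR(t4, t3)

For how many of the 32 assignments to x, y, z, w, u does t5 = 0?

16

t5 = XOR(t4, t3) must be 0, so t4 and t3 are equal.
Enumerating the 32 input combinations, 16 give t5 = 0 and 16 give t5 = 1.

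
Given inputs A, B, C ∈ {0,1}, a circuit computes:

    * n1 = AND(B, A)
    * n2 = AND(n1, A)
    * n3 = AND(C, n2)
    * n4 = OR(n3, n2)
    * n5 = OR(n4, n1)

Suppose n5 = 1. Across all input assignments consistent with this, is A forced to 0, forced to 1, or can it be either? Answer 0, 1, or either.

n5 = OR(n4, n1) must be 1, so at least one of n4, n1 is 1.
Every assignment with n5 = 1 has A = 1; there are 2 such assignment(s).
  A=1, B=1, C=0
  A=1, B=1, C=1

1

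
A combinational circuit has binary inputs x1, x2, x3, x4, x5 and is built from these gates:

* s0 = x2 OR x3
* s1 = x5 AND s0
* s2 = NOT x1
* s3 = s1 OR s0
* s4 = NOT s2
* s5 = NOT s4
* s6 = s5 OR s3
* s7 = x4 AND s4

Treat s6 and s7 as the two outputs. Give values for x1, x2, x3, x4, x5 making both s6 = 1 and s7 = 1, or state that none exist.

x1=1 x2=0 x3=1 x4=1 x5=1

Check with x1=1 x2=0 x3=1 x4=1 x5=1:
s0 = x2 OR x3 = 0 OR 1 = 1
s1 = x5 AND s0 = 1 AND 1 = 1
s2 = NOT x1 = NOT 1 = 0
s3 = s1 OR s0 = 1 OR 1 = 1
s4 = NOT s2 = NOT 0 = 1
s5 = NOT s4 = NOT 1 = 0
s6 = s5 OR s3 = 0 OR 1 = 1
s7 = x4 AND s4 = 1 AND 1 = 1
So s6 = 1 and s7 = 1.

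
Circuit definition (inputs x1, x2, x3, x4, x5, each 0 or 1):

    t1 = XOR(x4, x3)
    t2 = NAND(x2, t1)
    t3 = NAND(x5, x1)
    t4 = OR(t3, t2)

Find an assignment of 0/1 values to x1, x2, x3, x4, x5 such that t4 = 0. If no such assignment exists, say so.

t4 = OR(t3, t2) must be 0, so both t3 = 0 and t2 = 0.
Check with x1=1 x2=1 x3=1 x4=0 x5=1:
t1 = XOR(x4, x3) = XOR(0, 1) = 1
t2 = NAND(x2, t1) = NAND(1, 1) = 0
t3 = NAND(x5, x1) = NAND(1, 1) = 0
t4 = OR(t3, t2) = OR(0, 0) = 0
So t4 = 0 as required.

x1=1 x2=1 x3=1 x4=0 x5=1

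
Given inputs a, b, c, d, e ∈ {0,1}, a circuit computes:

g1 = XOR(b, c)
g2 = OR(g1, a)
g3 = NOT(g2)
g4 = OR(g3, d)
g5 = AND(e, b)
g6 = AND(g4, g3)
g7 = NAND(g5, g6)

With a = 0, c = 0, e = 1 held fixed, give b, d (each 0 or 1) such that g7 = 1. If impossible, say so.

b=0, d=1

Check with a = 0, c = 0, e = 1 and b=0, d=1:
g1 = XOR(b, c) = XOR(0, 0) = 0
g2 = OR(g1, a) = OR(0, 0) = 0
g3 = NOT(g2) = NOT 0 = 1
g4 = OR(g3, d) = OR(1, 1) = 1
g5 = AND(e, b) = AND(1, 0) = 0
g6 = AND(g4, g3) = AND(1, 1) = 1
g7 = NAND(g5, g6) = NAND(0, 1) = 1
So g7 = 1.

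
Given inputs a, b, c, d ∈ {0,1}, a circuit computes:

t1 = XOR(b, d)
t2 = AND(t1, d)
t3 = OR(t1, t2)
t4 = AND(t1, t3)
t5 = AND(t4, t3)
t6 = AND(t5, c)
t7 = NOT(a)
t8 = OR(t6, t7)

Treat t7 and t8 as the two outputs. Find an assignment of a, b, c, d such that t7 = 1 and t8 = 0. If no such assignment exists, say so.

no solution exists

Across all 16 input combinations, none give both t7 = 1 and t8 = 0.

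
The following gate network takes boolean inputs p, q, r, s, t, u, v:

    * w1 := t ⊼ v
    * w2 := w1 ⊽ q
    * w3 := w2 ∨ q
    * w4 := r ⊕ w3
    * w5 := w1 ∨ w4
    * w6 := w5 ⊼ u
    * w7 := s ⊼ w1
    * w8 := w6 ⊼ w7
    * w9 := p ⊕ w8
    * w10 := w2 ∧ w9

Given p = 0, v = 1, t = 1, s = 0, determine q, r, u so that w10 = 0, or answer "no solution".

w10 = w2 ∧ w9 must be 0, so at least one of w2, w9 is 0.
Check with p = 0, v = 1, t = 1, s = 0 and q=0, r=1, u=0:
w1 = t ⊼ v = 1 ⊼ 1 = 0
w2 = w1 ⊽ q = 0 ⊽ 0 = 1
w3 = w2 ∨ q = 1 ∨ 0 = 1
w4 = r ⊕ w3 = 1 ⊕ 1 = 0
w5 = w1 ∨ w4 = 0 ∨ 0 = 0
w6 = w5 ⊼ u = 0 ⊼ 0 = 1
w7 = s ⊼ w1 = 0 ⊼ 0 = 1
w8 = w6 ⊼ w7 = 1 ⊼ 1 = 0
w9 = p ⊕ w8 = 0 ⊕ 0 = 0
w10 = w2 ∧ w9 = 1 ∧ 0 = 0
So w10 = 0.

q=0, r=1, u=0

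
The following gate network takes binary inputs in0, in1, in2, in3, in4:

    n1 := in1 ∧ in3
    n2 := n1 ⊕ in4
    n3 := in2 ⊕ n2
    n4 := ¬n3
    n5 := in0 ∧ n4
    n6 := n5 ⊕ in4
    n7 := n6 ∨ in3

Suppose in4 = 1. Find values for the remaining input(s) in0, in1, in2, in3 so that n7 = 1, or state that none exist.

in0=0, in1=1, in2=0, in3=0

n7 = n6 ∨ in3 must be 1, so at least one of n6, in3 is 1.
Check with in4 = 1 and in0=0, in1=1, in2=0, in3=0:
n1 = in1 ∧ in3 = 1 ∧ 0 = 0
n2 = n1 ⊕ in4 = 0 ⊕ 1 = 1
n3 = in2 ⊕ n2 = 0 ⊕ 1 = 1
n4 = ¬n3 = ¬1 = 0
n5 = in0 ∧ n4 = 0 ∧ 0 = 0
n6 = n5 ⊕ in4 = 0 ⊕ 1 = 1
n7 = n6 ∨ in3 = 1 ∨ 0 = 1
So n7 = 1.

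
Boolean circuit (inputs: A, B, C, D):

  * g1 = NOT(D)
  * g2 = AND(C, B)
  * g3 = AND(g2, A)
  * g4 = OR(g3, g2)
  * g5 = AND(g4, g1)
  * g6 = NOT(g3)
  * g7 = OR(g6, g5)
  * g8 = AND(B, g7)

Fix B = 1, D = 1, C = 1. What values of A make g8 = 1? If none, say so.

A=0

g8 = AND(B, g7) must be 1, so both B = 1 and g7 = 1.
Check with B = 1, D = 1, C = 1 and A=0:
g1 = NOT(D) = NOT 1 = 0
g2 = AND(C, B) = AND(1, 1) = 1
g3 = AND(g2, A) = AND(1, 0) = 0
g4 = OR(g3, g2) = OR(0, 1) = 1
g5 = AND(g4, g1) = AND(1, 0) = 0
g6 = NOT(g3) = NOT 0 = 1
g7 = OR(g6, g5) = OR(1, 0) = 1
g8 = AND(B, g7) = AND(1, 1) = 1
So g8 = 1.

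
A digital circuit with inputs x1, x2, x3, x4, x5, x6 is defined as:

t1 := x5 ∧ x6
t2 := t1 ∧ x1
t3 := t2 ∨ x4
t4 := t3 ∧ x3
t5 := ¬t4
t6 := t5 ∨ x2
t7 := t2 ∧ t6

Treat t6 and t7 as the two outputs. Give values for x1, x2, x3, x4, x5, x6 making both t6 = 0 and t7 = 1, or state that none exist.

no solution exists

Across all 64 input combinations, none give both t6 = 0 and t7 = 1.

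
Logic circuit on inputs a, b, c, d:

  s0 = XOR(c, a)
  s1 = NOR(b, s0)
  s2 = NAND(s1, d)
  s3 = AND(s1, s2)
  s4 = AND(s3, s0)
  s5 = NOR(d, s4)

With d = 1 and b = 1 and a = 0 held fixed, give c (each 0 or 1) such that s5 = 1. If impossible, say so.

no solution exists

With d = 1 and b = 1 and a = 0 fixed, none of the 2 settings of c give s5 = 1.
For example, with c=0:
s0 = XOR(c, a) = XOR(0, 0) = 0
s1 = NOR(b, s0) = NOR(1, 0) = 0
s2 = NAND(s1, d) = NAND(0, 1) = 1
s3 = AND(s1, s2) = AND(0, 1) = 0
s4 = AND(s3, s0) = AND(0, 0) = 0
s5 = NOR(d, s4) = NOR(1, 0) = 0
giving s5 = 0 ≠ 1.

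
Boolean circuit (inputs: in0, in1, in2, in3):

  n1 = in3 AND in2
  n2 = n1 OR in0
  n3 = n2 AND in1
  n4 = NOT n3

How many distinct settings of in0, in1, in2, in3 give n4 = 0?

n4 = NOT n3 must be 0, so n3 = 1.
n3 = n2 AND in1 must be 1, so both n2 = 1 and in1 = 1.
n2 = n1 OR in0 must be 1, so at least one of n1, in0 is 1.
Satisfying assignments:
  in0=0, in1=1, in2=1, in3=1
  in0=1, in1=1, in2=0, in3=0
  in0=1, in1=1, in2=0, in3=1
  in0=1, in1=1, in2=1, in3=0
  in0=1, in1=1, in2=1, in3=1

5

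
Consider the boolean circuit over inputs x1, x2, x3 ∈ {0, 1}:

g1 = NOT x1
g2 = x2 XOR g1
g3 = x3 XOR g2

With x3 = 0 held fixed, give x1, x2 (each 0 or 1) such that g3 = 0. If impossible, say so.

x1=0 x2=1

g3 = x3 XOR g2 must be 0, so x3 and g2 are equal.
Check with x3 = 0 and x1=0, x2=1:
g1 = NOT x1 = NOT 0 = 1
g2 = x2 XOR g1 = 1 XOR 1 = 0
g3 = x3 XOR g2 = 0 XOR 0 = 0
So g3 = 0.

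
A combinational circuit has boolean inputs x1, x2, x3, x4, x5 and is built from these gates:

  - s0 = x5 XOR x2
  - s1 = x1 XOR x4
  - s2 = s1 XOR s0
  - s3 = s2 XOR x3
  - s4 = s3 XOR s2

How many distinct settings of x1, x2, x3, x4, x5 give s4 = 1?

s4 = s3 XOR s2 must be 1, so s3 and s2 differ.
Enumerating the 32 input combinations, 16 give s4 = 1 and 16 give s4 = 0.

16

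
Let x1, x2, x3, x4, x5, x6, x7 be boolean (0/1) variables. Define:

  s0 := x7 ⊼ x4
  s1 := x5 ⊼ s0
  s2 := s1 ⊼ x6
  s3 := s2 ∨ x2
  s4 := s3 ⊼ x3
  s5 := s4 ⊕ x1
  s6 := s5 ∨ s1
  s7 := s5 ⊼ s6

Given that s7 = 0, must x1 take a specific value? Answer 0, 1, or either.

either

Both values of x1 occur among assignments with s7 = 0:
  x1=0: x1=0, x2=0, x3=0, x4=0, x5=0, x6=0, x7=0
  x1=1: x1=1, x2=0, x3=1, x4=0, x5=0, x6=0, x7=0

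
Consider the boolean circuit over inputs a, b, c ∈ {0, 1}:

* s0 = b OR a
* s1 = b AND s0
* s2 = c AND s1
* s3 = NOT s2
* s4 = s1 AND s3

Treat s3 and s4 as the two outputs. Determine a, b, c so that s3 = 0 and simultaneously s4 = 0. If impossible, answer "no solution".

Check with a=0 b=1 c=1:
s0 = b OR a = 1 OR 0 = 1
s1 = b AND s0 = 1 AND 1 = 1
s2 = c AND s1 = 1 AND 1 = 1
s3 = NOT s2 = NOT 1 = 0
s4 = s1 AND s3 = 1 AND 0 = 0
So s3 = 0 and s4 = 0.

a=0 b=1 c=1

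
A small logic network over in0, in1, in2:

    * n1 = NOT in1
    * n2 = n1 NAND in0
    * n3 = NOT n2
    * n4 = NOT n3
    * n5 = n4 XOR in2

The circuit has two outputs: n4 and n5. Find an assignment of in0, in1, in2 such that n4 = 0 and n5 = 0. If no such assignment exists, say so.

in0=1, in1=0, in2=0

Check with in0=1, in1=0, in2=0:
n1 = NOT in1 = NOT 0 = 1
n2 = n1 NAND in0 = 1 NAND 1 = 0
n3 = NOT n2 = NOT 0 = 1
n4 = NOT n3 = NOT 1 = 0
n5 = n4 XOR in2 = 0 XOR 0 = 0
So n4 = 0 and n5 = 0.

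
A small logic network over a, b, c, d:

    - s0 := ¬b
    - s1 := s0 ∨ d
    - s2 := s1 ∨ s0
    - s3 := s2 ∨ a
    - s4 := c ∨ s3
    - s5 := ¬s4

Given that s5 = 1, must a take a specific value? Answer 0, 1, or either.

s5 = ¬s4 must be 1, so s4 = 0.
s4 = c ∨ s3 must be 0, so both c = 0 and s3 = 0.
s3 = s2 ∨ a must be 0, so both s2 = 0 and a = 0.
Every assignment with s5 = 1 has a = 0; there are 1 such assignment(s).
  a=0, b=1, c=0, d=0

0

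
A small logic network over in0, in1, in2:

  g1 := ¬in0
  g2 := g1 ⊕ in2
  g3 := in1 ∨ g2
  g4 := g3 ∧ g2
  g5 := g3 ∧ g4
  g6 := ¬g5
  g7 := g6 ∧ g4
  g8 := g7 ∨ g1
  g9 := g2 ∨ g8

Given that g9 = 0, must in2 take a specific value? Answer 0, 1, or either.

0

g9 = g2 ∨ g8 must be 0, so both g2 = 0 and g8 = 0.
g2 = g1 ⊕ in2 must be 0, so g1 and in2 are equal.
g8 = g7 ∨ g1 must be 0, so both g7 = 0 and g1 = 0.
Every assignment with g9 = 0 has in2 = 0; there are 2 such assignment(s).
  in0=1, in1=0, in2=0
  in0=1, in1=1, in2=0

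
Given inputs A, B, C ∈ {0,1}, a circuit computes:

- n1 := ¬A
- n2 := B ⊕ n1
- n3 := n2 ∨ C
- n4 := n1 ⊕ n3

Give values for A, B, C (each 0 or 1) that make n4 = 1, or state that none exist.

A=1, B=1, C=0

Check with A=1, B=1, C=0:
n1 = ¬A = ¬1 = 0
n2 = B ⊕ n1 = 1 ⊕ 0 = 1
n3 = n2 ∨ C = 1 ∨ 0 = 1
n4 = n1 ⊕ n3 = 0 ⊕ 1 = 1
So n4 = 1 as required.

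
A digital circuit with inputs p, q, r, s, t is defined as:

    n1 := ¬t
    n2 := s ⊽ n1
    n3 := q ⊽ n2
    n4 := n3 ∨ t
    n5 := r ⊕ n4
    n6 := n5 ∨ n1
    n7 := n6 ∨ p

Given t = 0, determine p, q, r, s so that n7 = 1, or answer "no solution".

n7 = n6 ∨ p must be 1, so at least one of n6, p is 1.
Check with t = 0 and p=1, q=1, r=1, s=1:
n1 = ¬t = ¬0 = 1
n2 = s ⊽ n1 = 1 ⊽ 1 = 0
n3 = q ⊽ n2 = 1 ⊽ 0 = 0
n4 = n3 ∨ t = 0 ∨ 0 = 0
n5 = r ⊕ n4 = 1 ⊕ 0 = 1
n6 = n5 ∨ n1 = 1 ∨ 1 = 1
n7 = n6 ∨ p = 1 ∨ 1 = 1
So n7 = 1.

p=1, q=1, r=1, s=1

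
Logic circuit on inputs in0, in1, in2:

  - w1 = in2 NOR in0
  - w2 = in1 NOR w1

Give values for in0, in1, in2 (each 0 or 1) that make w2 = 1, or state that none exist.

in0=1 in1=0 in2=1

w2 = in1 NOR w1 must be 1, so both in1 = 0 and w1 = 0.
Check with in0=1 in1=0 in2=1:
w1 = in2 NOR in0 = 1 NOR 1 = 0
w2 = in1 NOR w1 = 0 NOR 0 = 1
So w2 = 1 as required.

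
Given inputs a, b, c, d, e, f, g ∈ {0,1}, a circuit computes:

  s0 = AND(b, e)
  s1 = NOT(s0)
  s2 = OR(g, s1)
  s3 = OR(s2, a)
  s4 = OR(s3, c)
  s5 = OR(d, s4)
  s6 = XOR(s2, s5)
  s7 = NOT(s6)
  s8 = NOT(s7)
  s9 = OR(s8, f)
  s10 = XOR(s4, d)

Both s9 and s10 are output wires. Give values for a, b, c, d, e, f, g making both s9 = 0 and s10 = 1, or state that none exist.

Check with a=1 b=0 c=1 d=0 e=1 f=0 g=0:
s0 = AND(b, e) = AND(0, 1) = 0
s1 = NOT(s0) = NOT 0 = 1
s2 = OR(g, s1) = OR(0, 1) = 1
s3 = OR(s2, a) = OR(1, 1) = 1
s4 = OR(s3, c) = OR(1, 1) = 1
s5 = OR(d, s4) = OR(0, 1) = 1
s6 = XOR(s2, s5) = XOR(1, 1) = 0
s7 = NOT(s6) = NOT 0 = 1
s8 = NOT(s7) = NOT 1 = 0
s9 = OR(s8, f) = OR(0, 0) = 0
s10 = XOR(s4, d) = XOR(1, 0) = 1
So s9 = 0 and s10 = 1.

a=1 b=0 c=1 d=0 e=1 f=0 g=0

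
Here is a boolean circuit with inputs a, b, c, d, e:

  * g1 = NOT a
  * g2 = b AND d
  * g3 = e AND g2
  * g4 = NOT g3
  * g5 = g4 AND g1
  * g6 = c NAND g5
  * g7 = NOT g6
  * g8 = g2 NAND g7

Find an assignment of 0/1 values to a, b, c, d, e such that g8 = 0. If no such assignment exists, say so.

a=0, b=1, c=1, d=1, e=0

Check with a=0, b=1, c=1, d=1, e=0:
g1 = NOT a = NOT 0 = 1
g2 = b AND d = 1 AND 1 = 1
g3 = e AND g2 = 0 AND 1 = 0
g4 = NOT g3 = NOT 0 = 1
g5 = g4 AND g1 = 1 AND 1 = 1
g6 = c NAND g5 = 1 NAND 1 = 0
g7 = NOT g6 = NOT 0 = 1
g8 = g2 NAND g7 = 1 NAND 1 = 0
So g8 = 0 as required.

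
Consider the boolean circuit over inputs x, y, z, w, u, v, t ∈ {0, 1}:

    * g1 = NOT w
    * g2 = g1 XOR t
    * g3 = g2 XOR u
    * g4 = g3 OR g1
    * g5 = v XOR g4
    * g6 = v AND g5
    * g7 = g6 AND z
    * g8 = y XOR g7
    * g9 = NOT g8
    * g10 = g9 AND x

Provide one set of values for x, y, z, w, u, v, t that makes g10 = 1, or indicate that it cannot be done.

g10 = g9 AND x must be 1, so both g9 = 1 and x = 1.
g9 = NOT g8 must be 1, so g8 = 0.
g8 = y XOR g7 must be 0, so y and g7 are equal.
Check with x=1, y=0, z=0, w=1, u=0, v=0, t=1:
g1 = NOT w = NOT 1 = 0
g2 = g1 XOR t = 0 XOR 1 = 1
g3 = g2 XOR u = 1 XOR 0 = 1
g4 = g3 OR g1 = 1 OR 0 = 1
g5 = v XOR g4 = 0 XOR 1 = 1
g6 = v AND g5 = 0 AND 1 = 0
g7 = g6 AND z = 0 AND 0 = 0
g8 = y XOR g7 = 0 XOR 0 = 0
g9 = NOT g8 = NOT 0 = 1
g10 = g9 AND x = 1 AND 1 = 1
So g10 = 1 as required.

x=1, y=0, z=0, w=1, u=0, v=0, t=1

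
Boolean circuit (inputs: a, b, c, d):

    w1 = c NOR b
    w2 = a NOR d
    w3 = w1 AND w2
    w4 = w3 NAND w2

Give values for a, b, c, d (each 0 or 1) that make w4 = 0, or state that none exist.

a=0, b=0, c=0, d=0

w4 = w3 NAND w2 must be 0, so both w3 = 1 and w2 = 1.
w3 = w1 AND w2 must be 1, so both w1 = 1 and w2 = 1.
w2 = a NOR d must be 1, so both a = 0 and d = 0.
Check with a=0, b=0, c=0, d=0:
w1 = c NOR b = 0 NOR 0 = 1
w2 = a NOR d = 0 NOR 0 = 1
w3 = w1 AND w2 = 1 AND 1 = 1
w4 = w3 NAND w2 = 1 NAND 1 = 0
So w4 = 0 as required.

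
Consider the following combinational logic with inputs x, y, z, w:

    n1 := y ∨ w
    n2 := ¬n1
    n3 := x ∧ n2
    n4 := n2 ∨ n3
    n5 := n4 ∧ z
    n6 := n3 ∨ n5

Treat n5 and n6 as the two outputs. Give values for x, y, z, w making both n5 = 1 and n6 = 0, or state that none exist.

no solution exists

Across all 16 input combinations, none give both n5 = 1 and n6 = 0.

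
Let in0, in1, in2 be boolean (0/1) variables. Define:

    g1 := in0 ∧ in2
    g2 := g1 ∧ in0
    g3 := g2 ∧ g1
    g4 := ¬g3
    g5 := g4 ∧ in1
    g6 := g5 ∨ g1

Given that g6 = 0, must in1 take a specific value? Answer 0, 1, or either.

g6 = g5 ∨ g1 must be 0, so both g5 = 0 and g1 = 0.
Every assignment with g6 = 0 has in1 = 0; there are 3 such assignment(s).
  in0=0, in1=0, in2=0
  in0=0, in1=0, in2=1
  in0=1, in1=0, in2=0

0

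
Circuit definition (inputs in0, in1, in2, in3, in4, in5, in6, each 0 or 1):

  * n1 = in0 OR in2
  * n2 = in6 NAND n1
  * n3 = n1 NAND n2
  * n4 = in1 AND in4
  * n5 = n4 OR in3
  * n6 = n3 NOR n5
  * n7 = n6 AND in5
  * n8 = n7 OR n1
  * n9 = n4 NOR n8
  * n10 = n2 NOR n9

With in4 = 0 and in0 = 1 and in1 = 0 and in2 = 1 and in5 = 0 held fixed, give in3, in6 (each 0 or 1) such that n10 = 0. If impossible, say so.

in3=1, in6=0

n10 = n2 NOR n9 must be 0, so at least one of n2, n9 is 1.
Check with in4 = 0 and in0 = 1 and in1 = 0 and in2 = 1 and in5 = 0 and in3=1, in6=0:
n1 = in0 OR in2 = 1 OR 1 = 1
n2 = in6 NAND n1 = 0 NAND 1 = 1
n3 = n1 NAND n2 = 1 NAND 1 = 0
n4 = in1 AND in4 = 0 AND 0 = 0
n5 = n4 OR in3 = 0 OR 1 = 1
n6 = n3 NOR n5 = 0 NOR 1 = 0
n7 = n6 AND in5 = 0 AND 0 = 0
n8 = n7 OR n1 = 0 OR 1 = 1
n9 = n4 NOR n8 = 0 NOR 1 = 0
n10 = n2 NOR n9 = 1 NOR 0 = 0
So n10 = 0.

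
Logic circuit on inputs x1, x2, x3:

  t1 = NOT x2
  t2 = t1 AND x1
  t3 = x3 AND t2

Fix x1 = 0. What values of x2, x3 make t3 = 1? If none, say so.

no solution exists

With x1 = 0 fixed, none of the 4 settings of x2, x3 give t3 = 1.
For example, with x2=1, x3=1:
t1 = NOT x2 = NOT 1 = 0
t2 = t1 AND x1 = 0 AND 0 = 0
t3 = x3 AND t2 = 1 AND 0 = 0
giving t3 = 0 ≠ 1.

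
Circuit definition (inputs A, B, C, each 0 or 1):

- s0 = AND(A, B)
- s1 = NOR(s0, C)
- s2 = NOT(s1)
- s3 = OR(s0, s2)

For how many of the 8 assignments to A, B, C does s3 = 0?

3

s3 = OR(s0, s2) must be 0, so both s0 = 0 and s2 = 0.
Satisfying assignments:
  A=0, B=0, C=0
  A=0, B=1, C=0
  A=1, B=0, C=0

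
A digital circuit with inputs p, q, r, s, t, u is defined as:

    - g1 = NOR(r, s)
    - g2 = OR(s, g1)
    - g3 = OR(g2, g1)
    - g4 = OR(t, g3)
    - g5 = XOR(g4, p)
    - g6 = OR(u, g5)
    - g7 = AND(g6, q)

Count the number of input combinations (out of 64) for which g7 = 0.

g7 = AND(g6, q) must be 0, so at least one of g6, q is 0.
Enumerating the 64 input combinations, 40 give g7 = 0 and 24 give g7 = 1.

40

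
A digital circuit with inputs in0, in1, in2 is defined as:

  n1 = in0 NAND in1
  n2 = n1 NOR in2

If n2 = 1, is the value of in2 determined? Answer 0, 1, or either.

n2 = n1 NOR in2 must be 1, so both n1 = 0 and in2 = 0.
Every assignment with n2 = 1 has in2 = 0; there are 1 such assignment(s).
  in0=1, in1=1, in2=0

0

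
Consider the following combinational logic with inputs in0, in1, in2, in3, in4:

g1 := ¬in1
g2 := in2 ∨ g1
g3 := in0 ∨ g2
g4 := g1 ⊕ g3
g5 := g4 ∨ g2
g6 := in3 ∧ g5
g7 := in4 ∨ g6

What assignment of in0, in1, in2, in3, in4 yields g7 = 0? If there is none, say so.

in0=0, in1=1, in2=0, in3=0, in4=0

Check with in0=0, in1=1, in2=0, in3=0, in4=0:
g1 = ¬in1 = ¬1 = 0
g2 = in2 ∨ g1 = 0 ∨ 0 = 0
g3 = in0 ∨ g2 = 0 ∨ 0 = 0
g4 = g1 ⊕ g3 = 0 ⊕ 0 = 0
g5 = g4 ∨ g2 = 0 ∨ 0 = 0
g6 = in3 ∧ g5 = 0 ∧ 0 = 0
g7 = in4 ∨ g6 = 0 ∨ 0 = 0
So g7 = 0 as required.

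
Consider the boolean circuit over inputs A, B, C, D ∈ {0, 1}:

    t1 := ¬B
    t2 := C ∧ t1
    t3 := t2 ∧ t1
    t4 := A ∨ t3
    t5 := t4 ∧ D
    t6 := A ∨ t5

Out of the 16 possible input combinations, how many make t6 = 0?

t6 = A ∨ t5 must be 0, so both A = 0 and t5 = 0.
t5 = t4 ∧ D must be 0, so at least one of t4, D is 0.
Enumerating the 16 input combinations, 7 give t6 = 0 and 9 give t6 = 1.

7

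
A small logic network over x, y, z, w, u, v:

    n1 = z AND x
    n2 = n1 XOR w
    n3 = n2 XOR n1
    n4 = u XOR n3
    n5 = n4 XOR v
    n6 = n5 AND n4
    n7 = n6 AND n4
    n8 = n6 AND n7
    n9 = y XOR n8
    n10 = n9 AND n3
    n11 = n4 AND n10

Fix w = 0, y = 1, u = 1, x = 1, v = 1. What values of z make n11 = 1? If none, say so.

no solution exists

With w = 0, y = 1, u = 1, x = 1, v = 1 fixed, none of the 2 settings of z give n11 = 1.
For example, with z=1:
n1 = z AND x = 1 AND 1 = 1
n2 = n1 XOR w = 1 XOR 0 = 1
n3 = n2 XOR n1 = 1 XOR 1 = 0
n4 = u XOR n3 = 1 XOR 0 = 1
n5 = n4 XOR v = 1 XOR 1 = 0
n6 = n5 AND n4 = 0 AND 1 = 0
n7 = n6 AND n4 = 0 AND 1 = 0
n8 = n6 AND n7 = 0 AND 0 = 0
n9 = y XOR n8 = 1 XOR 0 = 1
n10 = n9 AND n3 = 1 AND 0 = 0
n11 = n4 AND n10 = 1 AND 0 = 0
giving n11 = 0 ≠ 1.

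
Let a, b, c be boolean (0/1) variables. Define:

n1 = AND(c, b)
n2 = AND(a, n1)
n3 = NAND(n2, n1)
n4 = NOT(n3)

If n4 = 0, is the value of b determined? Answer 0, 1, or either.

either

Both values of b occur among assignments with n4 = 0:
  b=0: a=0, b=0, c=0
  b=1: a=0, b=1, c=0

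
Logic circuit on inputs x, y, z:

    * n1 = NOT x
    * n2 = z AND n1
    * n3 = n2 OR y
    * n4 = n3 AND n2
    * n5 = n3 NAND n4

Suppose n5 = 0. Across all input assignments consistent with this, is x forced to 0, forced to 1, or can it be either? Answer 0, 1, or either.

n5 = n3 NAND n4 must be 0, so both n3 = 1 and n4 = 1.
n3 = n2 OR y must be 1, so at least one of n2, y is 1.
n4 = n3 AND n2 must be 1, so both n3 = 1 and n2 = 1.
Every assignment with n5 = 0 has x = 0; there are 2 such assignment(s).
  x=0, y=0, z=1
  x=0, y=1, z=1

0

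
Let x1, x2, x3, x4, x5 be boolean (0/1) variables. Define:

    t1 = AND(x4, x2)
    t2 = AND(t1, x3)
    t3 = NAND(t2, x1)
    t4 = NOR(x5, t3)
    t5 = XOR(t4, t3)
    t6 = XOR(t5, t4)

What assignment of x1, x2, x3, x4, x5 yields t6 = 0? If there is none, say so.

t6 = XOR(t5, t4) must be 0, so t5 and t4 are equal.
Check with x1=1 x2=1 x3=1 x4=1 x5=0:
t1 = AND(x4, x2) = AND(1, 1) = 1
t2 = AND(t1, x3) = AND(1, 1) = 1
t3 = NAND(t2, x1) = NAND(1, 1) = 0
t4 = NOR(x5, t3) = NOR(0, 0) = 1
t5 = XOR(t4, t3) = XOR(1, 0) = 1
t6 = XOR(t5, t4) = XOR(1, 1) = 0
So t6 = 0 as required.

x1=1 x2=1 x3=1 x4=1 x5=0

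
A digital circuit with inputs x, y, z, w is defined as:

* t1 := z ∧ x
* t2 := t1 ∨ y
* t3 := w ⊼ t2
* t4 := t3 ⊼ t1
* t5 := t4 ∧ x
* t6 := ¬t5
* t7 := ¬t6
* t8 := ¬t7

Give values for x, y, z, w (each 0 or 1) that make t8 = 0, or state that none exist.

x=1 y=1 z=0 w=0

t8 = ¬t7 must be 0, so t7 = 1.
t7 = ¬t6 must be 1, so t6 = 0.
t6 = ¬t5 must be 0, so t5 = 1.
Check with x=1 y=1 z=0 w=0:
t1 = z ∧ x = 0 ∧ 1 = 0
t2 = t1 ∨ y = 0 ∨ 1 = 1
t3 = w ⊼ t2 = 0 ⊼ 1 = 1
t4 = t3 ⊼ t1 = 1 ⊼ 0 = 1
t5 = t4 ∧ x = 1 ∧ 1 = 1
t6 = ¬t5 = ¬1 = 0
t7 = ¬t6 = ¬0 = 1
t8 = ¬t7 = ¬1 = 0
So t8 = 0 as required.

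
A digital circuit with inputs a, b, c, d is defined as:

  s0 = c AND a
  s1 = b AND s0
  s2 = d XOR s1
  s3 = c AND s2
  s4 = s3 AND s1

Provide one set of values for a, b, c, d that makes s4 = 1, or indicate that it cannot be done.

a=1, b=1, c=1, d=0

Check with a=1, b=1, c=1, d=0:
s0 = c AND a = 1 AND 1 = 1
s1 = b AND s0 = 1 AND 1 = 1
s2 = d XOR s1 = 0 XOR 1 = 1
s3 = c AND s2 = 1 AND 1 = 1
s4 = s3 AND s1 = 1 AND 1 = 1
So s4 = 1 as required.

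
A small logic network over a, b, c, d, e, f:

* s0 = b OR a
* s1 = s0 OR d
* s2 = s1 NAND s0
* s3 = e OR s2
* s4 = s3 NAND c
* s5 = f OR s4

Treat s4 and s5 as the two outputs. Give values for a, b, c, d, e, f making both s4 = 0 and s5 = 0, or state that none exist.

a=0, b=0, c=1, d=1, e=1, f=0

Check with a=0, b=0, c=1, d=1, e=1, f=0:
s0 = b OR a = 0 OR 0 = 0
s1 = s0 OR d = 0 OR 1 = 1
s2 = s1 NAND s0 = 1 NAND 0 = 1
s3 = e OR s2 = 1 OR 1 = 1
s4 = s3 NAND c = 1 NAND 1 = 0
s5 = f OR s4 = 0 OR 0 = 0
So s4 = 0 and s5 = 0.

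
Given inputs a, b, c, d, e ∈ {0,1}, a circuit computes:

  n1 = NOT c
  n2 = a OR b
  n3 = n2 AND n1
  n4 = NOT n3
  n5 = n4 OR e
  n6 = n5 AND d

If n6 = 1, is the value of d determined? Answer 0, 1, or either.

1

n6 = n5 AND d must be 1, so both n5 = 1 and d = 1.
n5 = n4 OR e must be 1, so at least one of n4, e is 1.
Every assignment with n6 = 1 has d = 1; there are 13 such assignment(s).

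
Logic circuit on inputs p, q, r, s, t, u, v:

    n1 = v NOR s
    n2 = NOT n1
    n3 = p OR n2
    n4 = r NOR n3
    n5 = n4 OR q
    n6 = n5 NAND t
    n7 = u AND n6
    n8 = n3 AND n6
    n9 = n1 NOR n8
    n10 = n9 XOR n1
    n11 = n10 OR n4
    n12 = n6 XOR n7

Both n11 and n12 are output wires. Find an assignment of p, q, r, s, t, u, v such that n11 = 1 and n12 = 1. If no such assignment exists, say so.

p=0 q=1 r=1 s=0 t=0 u=0 v=0

Check with p=0 q=1 r=1 s=0 t=0 u=0 v=0:
n1 = v NOR s = 0 NOR 0 = 1
n2 = NOT n1 = NOT 1 = 0
n3 = p OR n2 = 0 OR 0 = 0
n4 = r NOR n3 = 1 NOR 0 = 0
n5 = n4 OR q = 0 OR 1 = 1
n6 = n5 NAND t = 1 NAND 0 = 1
n7 = u AND n6 = 0 AND 1 = 0
n8 = n3 AND n6 = 0 AND 1 = 0
n9 = n1 NOR n8 = 1 NOR 0 = 0
n10 = n9 XOR n1 = 0 XOR 1 = 1
n11 = n10 OR n4 = 1 OR 0 = 1
n12 = n6 XOR n7 = 1 XOR 0 = 1
So n11 = 1 and n12 = 1.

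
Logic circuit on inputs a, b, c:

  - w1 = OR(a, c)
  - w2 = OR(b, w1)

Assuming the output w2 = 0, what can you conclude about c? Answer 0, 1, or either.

w2 = OR(b, w1) must be 0, so both b = 0 and w1 = 0.
w1 = OR(a, c) must be 0, so both a = 0 and c = 0.
Every assignment with w2 = 0 has c = 0; there are 1 such assignment(s).
  a=0, b=0, c=0

0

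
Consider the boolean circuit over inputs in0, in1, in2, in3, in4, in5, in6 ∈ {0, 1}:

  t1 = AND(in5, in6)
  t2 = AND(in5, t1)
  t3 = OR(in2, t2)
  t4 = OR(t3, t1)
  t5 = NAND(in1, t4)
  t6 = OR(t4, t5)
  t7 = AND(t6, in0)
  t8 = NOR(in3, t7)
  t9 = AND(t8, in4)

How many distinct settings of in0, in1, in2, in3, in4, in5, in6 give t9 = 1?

t9 = AND(t8, in4) must be 1, so both t8 = 1 and in4 = 1.
t8 = NOR(in3, t7) must be 1, so both in3 = 0 and t7 = 0.
Enumerating the 128 input combinations, 16 give t9 = 1 and 112 give t9 = 0.

16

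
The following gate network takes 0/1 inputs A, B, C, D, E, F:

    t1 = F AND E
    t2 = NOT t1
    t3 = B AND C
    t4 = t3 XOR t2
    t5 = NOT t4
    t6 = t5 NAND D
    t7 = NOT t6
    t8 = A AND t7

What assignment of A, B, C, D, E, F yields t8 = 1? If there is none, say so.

A=1 B=1 C=1 D=1 E=0 F=0

t8 = A AND t7 must be 1, so both A = 1 and t7 = 1.
t7 = NOT t6 must be 1, so t6 = 0.
t6 = t5 NAND D must be 0, so both t5 = 1 and D = 1.
Check with A=1 B=1 C=1 D=1 E=0 F=0:
t1 = F AND E = 0 AND 0 = 0
t2 = NOT t1 = NOT 0 = 1
t3 = B AND C = 1 AND 1 = 1
t4 = t3 XOR t2 = 1 XOR 1 = 0
t5 = NOT t4 = NOT 0 = 1
t6 = t5 NAND D = 1 NAND 1 = 0
t7 = NOT t6 = NOT 0 = 1
t8 = A AND t7 = 1 AND 1 = 1
So t8 = 1 as required.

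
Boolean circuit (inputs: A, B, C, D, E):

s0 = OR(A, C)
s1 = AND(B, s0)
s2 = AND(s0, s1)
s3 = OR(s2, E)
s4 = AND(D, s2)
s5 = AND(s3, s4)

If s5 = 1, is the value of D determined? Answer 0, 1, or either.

s5 = AND(s3, s4) must be 1, so both s3 = 1 and s4 = 1.
s3 = OR(s2, E) must be 1, so at least one of s2, E is 1.
s4 = AND(D, s2) must be 1, so both D = 1 and s2 = 1.
Every assignment with s5 = 1 has D = 1; there are 6 such assignment(s).

1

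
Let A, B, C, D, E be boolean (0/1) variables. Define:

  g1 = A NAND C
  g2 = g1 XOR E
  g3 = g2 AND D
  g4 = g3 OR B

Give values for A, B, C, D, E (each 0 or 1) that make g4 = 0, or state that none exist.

g4 = g3 OR B must be 0, so both g3 = 0 and B = 0.
g3 = g2 AND D must be 0, so at least one of g2, D is 0.
Check with A=1, B=0, C=1, D=1, E=0:
g1 = A NAND C = 1 NAND 1 = 0
g2 = g1 XOR E = 0 XOR 0 = 0
g3 = g2 AND D = 0 AND 1 = 0
g4 = g3 OR B = 0 OR 0 = 0
So g4 = 0 as required.

A=1, B=0, C=1, D=1, E=0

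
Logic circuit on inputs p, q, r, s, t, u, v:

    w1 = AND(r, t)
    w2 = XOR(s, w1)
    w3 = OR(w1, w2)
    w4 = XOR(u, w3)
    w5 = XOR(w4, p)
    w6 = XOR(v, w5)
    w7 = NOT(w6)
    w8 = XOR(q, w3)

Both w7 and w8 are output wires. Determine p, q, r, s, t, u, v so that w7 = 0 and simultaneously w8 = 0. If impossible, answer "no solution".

Check with p=1, q=0, r=1, s=0, t=0, u=0, v=0:
w1 = AND(r, t) = AND(1, 0) = 0
w2 = XOR(s, w1) = XOR(0, 0) = 0
w3 = OR(w1, w2) = OR(0, 0) = 0
w4 = XOR(u, w3) = XOR(0, 0) = 0
w5 = XOR(w4, p) = XOR(0, 1) = 1
w6 = XOR(v, w5) = XOR(0, 1) = 1
w7 = NOT(w6) = NOT 1 = 0
w8 = XOR(q, w3) = XOR(0, 0) = 0
So w7 = 0 and w8 = 0.

p=1, q=0, r=1, s=0, t=0, u=0, v=0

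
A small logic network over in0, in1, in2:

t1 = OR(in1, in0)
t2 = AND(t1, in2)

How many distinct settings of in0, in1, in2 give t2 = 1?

3

t2 = AND(t1, in2) must be 1, so both t1 = 1 and in2 = 1.
t1 = OR(in1, in0) must be 1, so at least one of in1, in0 is 1.
Satisfying assignments:
  in0=0, in1=1, in2=1
  in0=1, in1=0, in2=1
  in0=1, in1=1, in2=1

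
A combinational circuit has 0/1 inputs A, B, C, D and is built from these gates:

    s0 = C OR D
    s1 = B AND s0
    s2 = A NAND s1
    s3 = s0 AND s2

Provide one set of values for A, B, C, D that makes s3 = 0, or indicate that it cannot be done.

A=1, B=1, C=0, D=1

Check with A=1, B=1, C=0, D=1:
s0 = C OR D = 0 OR 1 = 1
s1 = B AND s0 = 1 AND 1 = 1
s2 = A NAND s1 = 1 NAND 1 = 0
s3 = s0 AND s2 = 1 AND 0 = 0
So s3 = 0 as required.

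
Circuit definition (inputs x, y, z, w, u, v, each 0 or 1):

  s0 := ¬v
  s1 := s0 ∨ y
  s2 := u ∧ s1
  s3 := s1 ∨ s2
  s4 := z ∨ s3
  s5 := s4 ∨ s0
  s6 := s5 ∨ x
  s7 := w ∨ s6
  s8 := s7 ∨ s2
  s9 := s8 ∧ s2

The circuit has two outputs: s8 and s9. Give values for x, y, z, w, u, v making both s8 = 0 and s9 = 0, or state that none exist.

Check with x=0, y=0, z=0, w=0, u=1, v=1:
s0 = ¬v = ¬1 = 0
s1 = s0 ∨ y = 0 ∨ 0 = 0
s2 = u ∧ s1 = 1 ∧ 0 = 0
s3 = s1 ∨ s2 = 0 ∨ 0 = 0
s4 = z ∨ s3 = 0 ∨ 0 = 0
s5 = s4 ∨ s0 = 0 ∨ 0 = 0
s6 = s5 ∨ x = 0 ∨ 0 = 0
s7 = w ∨ s6 = 0 ∨ 0 = 0
s8 = s7 ∨ s2 = 0 ∨ 0 = 0
s9 = s8 ∧ s2 = 0 ∧ 0 = 0
So s8 = 0 and s9 = 0.

x=0, y=0, z=0, w=0, u=1, v=1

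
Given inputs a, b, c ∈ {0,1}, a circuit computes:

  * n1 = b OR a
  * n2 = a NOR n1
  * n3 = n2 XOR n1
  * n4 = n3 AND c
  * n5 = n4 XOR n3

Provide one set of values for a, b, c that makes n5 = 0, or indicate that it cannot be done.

a=0 b=1 c=1

n5 = n4 XOR n3 must be 0, so n4 and n3 are equal.
Check with a=0 b=1 c=1:
n1 = b OR a = 1 OR 0 = 1
n2 = a NOR n1 = 0 NOR 1 = 0
n3 = n2 XOR n1 = 0 XOR 1 = 1
n4 = n3 AND c = 1 AND 1 = 1
n5 = n4 XOR n3 = 1 XOR 1 = 0
So n5 = 0 as required.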